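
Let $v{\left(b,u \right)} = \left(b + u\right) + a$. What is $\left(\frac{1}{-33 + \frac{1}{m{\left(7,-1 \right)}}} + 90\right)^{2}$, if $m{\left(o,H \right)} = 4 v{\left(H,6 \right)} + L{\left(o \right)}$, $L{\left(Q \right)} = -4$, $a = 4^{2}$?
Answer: $\frac{56373004900}{6964321} \approx 8094.5$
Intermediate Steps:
$a = 16$
$v{\left(b,u \right)} = 16 + b + u$ ($v{\left(b,u \right)} = \left(b + u\right) + 16 = 16 + b + u$)
$m{\left(o,H \right)} = 84 + 4 H$ ($m{\left(o,H \right)} = 4 \left(16 + H + 6\right) - 4 = 4 \left(22 + H\right) - 4 = \left(88 + 4 H\right) - 4 = 84 + 4 H$)
$\left(\frac{1}{-33 + \frac{1}{m{\left(7,-1 \right)}}} + 90\right)^{2} = \left(\frac{1}{-33 + \frac{1}{84 + 4 \left(-1\right)}} + 90\right)^{2} = \left(\frac{1}{-33 + \frac{1}{84 - 4}} + 90\right)^{2} = \left(\frac{1}{-33 + \frac{1}{80}} + 90\right)^{2} = \left(\frac{1}{- \frac{2639}{80}} + 90\right)^{2} = \left(- \frac{80}{2639} + 90\right)^{2} = \left(\frac{237430}{2639}\right)^{2} = \frac{56373004900}{6964321}$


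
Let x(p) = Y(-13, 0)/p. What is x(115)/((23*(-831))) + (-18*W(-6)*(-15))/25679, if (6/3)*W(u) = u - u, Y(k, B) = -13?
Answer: 13/2197995 ≈ 5.9145e-6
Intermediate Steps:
W(u) = 0 (W(u) = (u - u)/2 = (1/2)*0 = 0)
x(p) = -13/p
x(115)/((23*(-831))) + (-18*W(-6)*(-15))/25679 = (-13/115)/((23*(-831))) + (-18*0*(-15))/25679 = -13*1/115/(-19113) + (0*(-15))*(1/25679) = -13/115*(-1/19113) + 0*(1/25679) = 13/2197995 + 0 = 13/2197995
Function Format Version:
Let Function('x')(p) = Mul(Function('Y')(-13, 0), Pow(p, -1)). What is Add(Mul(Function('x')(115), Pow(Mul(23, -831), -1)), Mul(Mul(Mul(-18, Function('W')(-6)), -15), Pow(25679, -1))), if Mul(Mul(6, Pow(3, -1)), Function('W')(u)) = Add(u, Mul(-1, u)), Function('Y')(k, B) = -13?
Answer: Rational(13, 2197995) ≈ 5.9145e-6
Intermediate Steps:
Function('W')(u) = 0 (Function('W')(u) = Mul(Rational(1, 2), Add(u, Mul(-1, u))) = Mul(Rational(1, 2), 0) = 0)
Function('x')(p) = Mul(-13, Pow(p, -1))
Add(Mul(Function('x')(115), Pow(Mul(23, -831), -1)), Mul(Mul(Mul(-18, Function('W')(-6)), -15), Pow(25679, -1))) = Add(Mul(Mul(-13, Pow(115, -1)), Pow(Mul(23, -831), -1)), Mul(Mul(Mul(-18, 0), -15), Pow(25679, -1))) = Add(Mul(Mul(-13, Rational(1, 115)), Pow(-19113, -1)), Mul(Mul(0, -15), Rational(1, 25679))) = Add(Mul(Rational(-13, 115), Rational(-1, 19113)), Mul(0, Rational(1, 25679))) = Add(Rational(13, 2197995), 0) = Rational(13, 2197995)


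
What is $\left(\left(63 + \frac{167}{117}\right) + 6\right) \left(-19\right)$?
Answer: $- \frac{156560}{117} \approx -1338.1$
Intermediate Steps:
$\left(\left(63 + \frac{167}{117}\right) + 6\right) \left(-19\right) = \left(\frac{7538}{117} + 6\right) \left(-19\right) = \frac{8240}{117} \left(-19\right) = - \frac{156560}{117}$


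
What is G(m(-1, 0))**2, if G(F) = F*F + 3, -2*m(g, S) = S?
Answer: 9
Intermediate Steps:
m(g, S) = -S/2
G(F) = 3 + F**2 (G(F) = F**2 + 3 = 3 + F**2)
G(m(-1, 0))**2 = (3 + (-1/2*0)**2)**2 = (3 + 0**2)**2 = (3 + 0)**2 = 3**2 = 9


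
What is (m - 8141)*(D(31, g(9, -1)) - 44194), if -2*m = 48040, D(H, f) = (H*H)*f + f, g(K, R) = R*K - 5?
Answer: 1854467582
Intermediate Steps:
g(K, R) = -5 + K*R (g(K, R) = K*R - 5 = -5 + K*R)
D(H, f) = f + f*H² (D(H, f) = H²*f + f = f*H² + f = f + f*H²)
m = -24020 (m = -½*48040 = -24020)
(m - 8141)*(D(31, g(9, -1)) - 44194) = (-24020 - 8141)*((-5 + 9*(-1))*(1 + 31²) - 44194) = -32161*((-5 - 9)*(1 + 961) - 44194) = -32161*(-14*962 - 44194) = -32161*(-13468 - 44194) = -32161*(-57662) = 1854467582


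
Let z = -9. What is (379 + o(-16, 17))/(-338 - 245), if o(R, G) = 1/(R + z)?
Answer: -9474/14575 ≈ -0.65002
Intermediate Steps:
o(R, G) = 1/(-9 + R) (o(R, G) = 1/(R - 9) = 1/(-9 + R))
(379 + o(-16, 17))/(-338 - 245) = (379 + 1/(-9 - 16))/(-338 - 245) = (379 + 1/(-25))/(-583) = (379 - 1/25)*(-1/583) = (9474/25)*(-1/583) = -9474/14575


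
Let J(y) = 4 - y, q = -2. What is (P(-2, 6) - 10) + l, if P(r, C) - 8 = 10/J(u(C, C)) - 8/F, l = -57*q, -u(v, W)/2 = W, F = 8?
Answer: 893/8 ≈ 111.63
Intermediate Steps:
u(v, W) = -2*W
l = 114 (l = -57*(-2) = 114)
P(r, C) = 7 + 10/(4 + 2*C) (P(r, C) = 8 + (10/(4 - (-2)*C) - 8/8) = 8 + (10/(4 + 2*C) - 8*⅛) = 8 + (10/(4 + 2*C) - 1) = 8 + (-1 + 10/(4 + 2*C)) = 7 + 10/(4 + 2*C))
(P(-2, 6) - 10) + l = ((19 + 7*6)/(2 + 6) - 10) + 114 = ((19 + 42)/8 - 10) + 114 = ((⅛)*61 - 10) + 114 = (61/8 - 10) + 114 = -19/8 + 114 = 893/8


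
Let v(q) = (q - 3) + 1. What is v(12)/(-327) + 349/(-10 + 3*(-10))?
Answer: -114523/13080 ≈ -8.7556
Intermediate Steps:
v(q) = -2 + q (v(q) = (-3 + q) + 1 = -2 + q)
v(12)/(-327) + 349/(-10 + 3*(-10)) = (-2 + 12)/(-327) + 349/(-10 + 3*(-10)) = 10*(-1/327) + 349/(-10 - 30) = -10/327 + 349/(-40) = -10/327 + 349*(-1/40) = -10/327 - 349/40 = -114523/13080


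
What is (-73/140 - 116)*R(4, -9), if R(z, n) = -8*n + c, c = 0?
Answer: -293634/35 ≈ -8389.5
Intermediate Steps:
R(z, n) = -8*n (R(z, n) = -8*n + 0 = -8*n)
(-73/140 - 116)*R(4, -9) = (-73/140 - 116)*(-8*(-9)) = (-73*1/140 - 116)*72 = (-73/140 - 116)*72 = -16313/140*72 = -293634/35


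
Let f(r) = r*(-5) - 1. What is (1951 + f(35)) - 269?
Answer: 1506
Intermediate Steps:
f(r) = -1 - 5*r (f(r) = -5*r - 1 = -1 - 5*r)
(1951 + f(35)) - 269 = (1951 + (-1 - 5*35)) - 269 = (1951 + (-1 - 175)) - 269 = (1951 - 176) - 269 = 1775 - 269 = 1506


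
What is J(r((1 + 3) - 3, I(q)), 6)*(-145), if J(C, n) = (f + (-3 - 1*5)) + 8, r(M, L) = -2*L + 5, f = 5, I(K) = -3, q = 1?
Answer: -725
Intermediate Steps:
r(M, L) = 5 - 2*L
J(C, n) = 5 (J(C, n) = (5 + (-3 - 1*5)) + 8 = (5 + (-3 - 5)) + 8 = (5 - 8) + 8 = -3 + 8 = 5)
J(r((1 + 3) - 3, I(q)), 6)*(-145) = 5*(-145) = -725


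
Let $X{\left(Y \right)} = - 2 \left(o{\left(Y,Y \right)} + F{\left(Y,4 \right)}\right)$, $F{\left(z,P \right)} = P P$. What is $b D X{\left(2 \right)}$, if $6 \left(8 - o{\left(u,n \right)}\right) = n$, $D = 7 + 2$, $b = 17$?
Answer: $-7242$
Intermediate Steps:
$F{\left(z,P \right)} = P^{2}$
$D = 9$
$o{\left(u,n \right)} = 8 - \frac{n}{6}$
$X{\left(Y \right)} = -48 + \frac{Y}{3}$ ($X{\left(Y \right)} = - 2 \left(\left(8 - \frac{Y}{6}\right) + 4^{2}\right) = - 2 \left(\left(8 - \frac{Y}{6}\right) + 16\right) = - 2 \left(24 - \frac{Y}{6}\right) = -48 + \frac{Y}{3}$)
$b D X{\left(2 \right)} = 17 \cdot 9 \left(-48 + \frac{1}{3} \cdot 2\right) = 153 \left(-48 + \frac{2}{3}\right) = 153 \left(- \frac{142}{3}\right) = -7242$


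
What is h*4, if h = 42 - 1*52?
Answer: -40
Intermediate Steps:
h = -10 (h = 42 - 52 = -10)
h*4 = -10*4 = -40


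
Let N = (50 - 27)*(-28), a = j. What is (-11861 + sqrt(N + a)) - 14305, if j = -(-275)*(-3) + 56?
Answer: -26166 + 3*I*sqrt(157) ≈ -26166.0 + 37.59*I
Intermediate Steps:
j = -769 (j = -55*15 + 56 = -825 + 56 = -769)
a = -769
N = -644 (N = 23*(-28) = -644)
(-11861 + sqrt(N + a)) - 14305 = (-11861 + sqrt(-644 - 769)) - 14305 = (-11861 + sqrt(-1413)) - 14305 = (-11861 + 3*I*sqrt(157)) - 14305 = -26166 + 3*I*sqrt(157)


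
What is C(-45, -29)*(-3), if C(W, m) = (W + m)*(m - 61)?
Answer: -19980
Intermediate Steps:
C(W, m) = (-61 + m)*(W + m) (C(W, m) = (W + m)*(-61 + m) = (-61 + m)*(W + m))
C(-45, -29)*(-3) = ((-29)² - 61*(-45) - 61*(-29) - 45*(-29))*(-3) = (841 + 2745 + 1769 + 1305)*(-3) = 6660*(-3) = -19980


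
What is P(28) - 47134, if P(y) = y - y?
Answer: -47134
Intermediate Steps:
P(y) = 0
P(28) - 47134 = 0 - 47134 = -47134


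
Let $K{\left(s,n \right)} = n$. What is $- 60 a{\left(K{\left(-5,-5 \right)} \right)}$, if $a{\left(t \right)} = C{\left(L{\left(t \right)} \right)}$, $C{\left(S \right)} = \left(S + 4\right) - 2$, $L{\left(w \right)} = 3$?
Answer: $-300$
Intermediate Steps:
$C{\left(S \right)} = 2 + S$ ($C{\left(S \right)} = \left(4 + S\right) - 2 = 2 + S$)
$a{\left(t \right)} = 5$ ($a{\left(t \right)} = 2 + 3 = 5$)
$- 60 a{\left(K{\left(-5,-5 \right)} \right)} = \left(-60\right) 5 = -300$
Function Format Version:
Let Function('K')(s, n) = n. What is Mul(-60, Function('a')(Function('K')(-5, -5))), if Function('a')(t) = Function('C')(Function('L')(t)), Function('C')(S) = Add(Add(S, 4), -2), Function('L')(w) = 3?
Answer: -300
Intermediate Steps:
Function('C')(S) = Add(2, S) (Function('C')(S) = Add(Add(4, S), -2) = Add(2, S))
Function('a')(t) = 5 (Function('a')(t) = Add(2, 3) = 5)
Mul(-60, Function('a')(Function('K')(-5, -5))) = Mul(-60, 5) = -300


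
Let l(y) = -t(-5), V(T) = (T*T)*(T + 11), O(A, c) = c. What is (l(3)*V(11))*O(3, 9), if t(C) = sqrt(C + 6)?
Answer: -23958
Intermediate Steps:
t(C) = sqrt(6 + C)
V(T) = T**2*(11 + T)
l(y) = -1 (l(y) = -sqrt(6 - 5) = -sqrt(1) = -1*1 = -1)
(l(3)*V(11))*O(3, 9) = -11**2*(11 + 11)*9 = -121*22*9 = -1*2662*9 = -2662*9 = -23958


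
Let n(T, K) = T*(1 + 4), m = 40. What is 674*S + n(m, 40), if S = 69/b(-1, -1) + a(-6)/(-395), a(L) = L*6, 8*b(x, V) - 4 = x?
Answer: 49089584/395 ≈ 1.2428e+5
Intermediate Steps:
b(x, V) = ½ + x/8
a(L) = 6*L
n(T, K) = 5*T (n(T, K) = T*5 = 5*T)
S = 72716/395 (S = 69/(½ + (⅛)*(-1)) + (6*(-6))/(-395) = 69/(½ - ⅛) - 36*(-1/395) = 69/(3/8) + 36/395 = 69*(8/3) + 36/395 = 184 + 36/395 = 72716/395 ≈ 184.09)
674*S + n(m, 40) = 674*(72716/395) + 5*40 = 49010584/395 + 200 = 49089584/395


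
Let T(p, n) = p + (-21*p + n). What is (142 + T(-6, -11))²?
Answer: 63001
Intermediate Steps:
T(p, n) = n - 20*p (T(p, n) = p + (n - 21*p) = n - 20*p)
(142 + T(-6, -11))² = (142 + (-11 - 20*(-6)))² = (142 + (-11 + 120))² = (142 + 109)² = 251² = 63001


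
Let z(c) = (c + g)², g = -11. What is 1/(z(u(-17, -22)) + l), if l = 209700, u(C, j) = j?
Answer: 1/210789 ≈ 4.7441e-6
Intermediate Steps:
z(c) = (-11 + c)² (z(c) = (c - 11)² = (-11 + c)²)
1/(z(u(-17, -22)) + l) = 1/((-11 - 22)² + 209700) = 1/((-33)² + 209700) = 1/(1089 + 209700) = 1/210789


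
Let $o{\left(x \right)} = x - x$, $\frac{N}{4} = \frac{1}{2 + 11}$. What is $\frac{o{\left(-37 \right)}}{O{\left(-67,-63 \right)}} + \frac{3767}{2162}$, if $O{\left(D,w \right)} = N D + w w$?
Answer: $\frac{3767}{2162} \approx 1.7424$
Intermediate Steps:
$N = \frac{4}{13}$ ($N = \frac{4}{2 + 11} = \frac{4}{13} \approx 0.30769$)
$o{\left(x \right)} = 0$
$O{\left(D,w \right)} = w^{2} + \frac{4 D}{13}$ ($O{\left(D,w \right)} = \frac{4 D}{13} + w w = \frac{4 D}{13} + w^{2} = w^{2} + \frac{4 D}{13}$)
$\frac{o{\left(-37 \right)}}{O{\left(-67,-63 \right)}} + \frac{3767}{2162} = \frac{0}{\left(-63\right)^{2} + \frac{4}{13} \left(-67\right)} + \frac{3767}{2162} = \frac{0}{3969 - \frac{268}{13}} + 3767 \cdot \frac{1}{2162} = \frac{0}{\frac{51329}{13}} + \frac{3767}{2162} = 0 \cdot \frac{13}{51329} + \frac{3767}{2162} = 0 + \frac{3767}{2162} = \frac{3767}{2162}$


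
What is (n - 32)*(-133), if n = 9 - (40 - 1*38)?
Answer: 3325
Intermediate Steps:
n = 7 (n = 9 - (40 - 38) = 9 - 1*2 = 9 - 2 = 7)
(n - 32)*(-133) = (7 - 32)*(-133) = -25*(-133) = 3325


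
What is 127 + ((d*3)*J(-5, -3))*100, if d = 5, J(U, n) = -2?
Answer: -2873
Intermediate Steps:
127 + ((d*3)*J(-5, -3))*100 = 127 + ((5*3)*(-2))*100 = 127 + (15*(-2))*100 = 127 - 30*100 = 127 - 3000 = -2873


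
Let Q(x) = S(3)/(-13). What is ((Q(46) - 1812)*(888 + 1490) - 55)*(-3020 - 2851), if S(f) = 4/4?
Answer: 328889081331/13 ≈ 2.5299e+10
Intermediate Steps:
S(f) = 1 (S(f) = 4*(1/4) = 1)
Q(x) = -1/13 (Q(x) = 1/(-13) = 1*(-1/13) = -1/13)
((Q(46) - 1812)*(888 + 1490) - 55)*(-3020 - 2851) = ((-1/13 - 1812)*(888 + 1490) - 55)*(-3020 - 2851) = (-23557/13*2378 - 55)*(-5871) = (-56018546/13 - 55)*(-5871) = -56019261/13*(-5871) = 328889081331/13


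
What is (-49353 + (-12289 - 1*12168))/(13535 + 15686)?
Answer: -73810/29221 ≈ -2.5259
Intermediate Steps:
(-49353 + (-12289 - 1*12168))/(13535 + 15686) = (-49353 + (-12289 - 12168))/29221 = (-49353 - 24457)*(1/29221) = -73810*1/29221 = -73810/29221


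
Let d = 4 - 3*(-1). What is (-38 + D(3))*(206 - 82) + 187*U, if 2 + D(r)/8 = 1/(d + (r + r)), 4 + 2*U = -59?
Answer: -325265/26 ≈ -12510.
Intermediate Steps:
U = -63/2 (U = -2 + (1/2)*(-59) = -2 - 59/2 = -63/2 ≈ -31.500)
d = 7 (d = 4 + 3 = 7)
D(r) = -16 + 8/(7 + 2*r) (D(r) = -16 + 8/(7 + (r + r)) = -16 + 8/(7 + 2*r))
(-38 + D(3))*(206 - 82) + 187*U = (-38 + 8*(-13 - 4*3)/(7 + 2*3))*(206 - 82) + 187*(-63/2) = (-38 + 8*(-13 - 12)/(7 + 6))*124 - 11781/2 = (-38 + 8*(-25)/13)*124 - 11781/2 = (-38 + 8*(1/13)*(-25))*124 - 11781/2 = (-38 - 200/13)*124 - 11781/2 = -694/13*124 - 11781/2 = -86056/13 - 11781/2 = -325265/26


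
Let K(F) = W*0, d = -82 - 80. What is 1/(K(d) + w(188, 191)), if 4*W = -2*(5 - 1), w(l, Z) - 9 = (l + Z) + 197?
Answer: 1/585 ≈ 0.0017094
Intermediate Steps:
w(l, Z) = 206 + Z + l (w(l, Z) = 9 + ((l + Z) + 197) = 9 + ((Z + l) + 197) = 9 + (197 + Z + l) = 206 + Z + l)
W = -2 (W = (-2*(5 - 1))/4 = (-2*4)/4 = (¼)*(-8) = -2)
d = -162
K(F) = 0 (K(F) = -2*0 = 0)
1/(K(d) + w(188, 191)) = 1/(0 + (206 + 191 + 188)) = 1/(0 + 585) = 1/585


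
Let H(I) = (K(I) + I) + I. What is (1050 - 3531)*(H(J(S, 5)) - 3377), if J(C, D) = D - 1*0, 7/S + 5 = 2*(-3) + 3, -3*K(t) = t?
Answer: 8357662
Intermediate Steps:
K(t) = -t/3
S = -7/8 (S = 7/(-5 + (2*(-3) + 3)) = 7/(-5 + (-6 + 3)) = 7/(-5 - 3) = 7/(-8) = 7*(-⅛) = -7/8 ≈ -0.87500)
J(C, D) = D (J(C, D) = D + 0 = D)
H(I) = 5*I/3 (H(I) = (-I/3 + I) + I = 2*I/3 + I = 5*I/3)
(1050 - 3531)*(H(J(S, 5)) - 3377) = (1050 - 3531)*((5/3)*5 - 3377) = -2481*(25/3 - 3377) = -2481*(-10106/3) = 8357662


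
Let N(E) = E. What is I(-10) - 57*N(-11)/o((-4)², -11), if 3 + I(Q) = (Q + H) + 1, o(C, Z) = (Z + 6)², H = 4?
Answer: 427/25 ≈ 17.080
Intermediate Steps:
o(C, Z) = (6 + Z)²
I(Q) = 2 + Q (I(Q) = -3 + ((Q + 4) + 1) = -3 + ((4 + Q) + 1) = -3 + (5 + Q) = 2 + Q)
I(-10) - 57*N(-11)/o((-4)², -11) = (2 - 10) - (-627)/((6 - 11)²) = -8 - (-627)/((-5)²) = -8 - (-627)/25 = -8 - 57*(-11/25) = -8 + 627/25 = 427/25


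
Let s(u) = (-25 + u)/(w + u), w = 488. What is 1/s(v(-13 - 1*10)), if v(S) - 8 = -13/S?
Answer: -423/14 ≈ -30.214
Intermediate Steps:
v(S) = 8 - 13/S
s(u) = (-25 + u)/(488 + u)
1/s(v(-13 - 1*10)) = 1/((-25 + (8 - 13/(-13 - 1*10)))/(488 + (8 - 13/(-13 - 1*10)))) = 1/((-25 + (8 - 13/(-13 - 10)))/(488 + (8 - 13/(-13 - 10)))) = 1/((-25 + (8 - 13/(-23)))/(488 + (8 - 13/(-23)))) = 1/((-25 + (8 - 13*(-1/23)))/(488 + (8 - 13*(-1/23)))) = 1/((-25 + (8 + 13/23))/(488 + (8 + 13/23))) = 1/((-25 + 197/23)/(488 + 197/23)) = 1/(-378/23/(11421/23)) = 1/((23/11421)*(-378/23)) = 1/(-14/423) = -423/14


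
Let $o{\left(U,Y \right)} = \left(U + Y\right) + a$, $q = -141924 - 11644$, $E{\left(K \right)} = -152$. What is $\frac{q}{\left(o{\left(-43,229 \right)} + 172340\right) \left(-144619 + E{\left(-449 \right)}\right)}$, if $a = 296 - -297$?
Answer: $\frac{153568}{25062610749} \approx 6.1274 \cdot 10^{-6}$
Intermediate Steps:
$a = 593$ ($a = 296 + 297 = 593$)
$q = -153568$ ($q = -141924 - 11644 = -153568$)
$o{\left(U,Y \right)} = 593 + U + Y$ ($o{\left(U,Y \right)} = \left(U + Y\right) + 593 = 593 + U + Y$)
$\frac{q}{\left(o{\left(-43,229 \right)} + 172340\right) \left(-144619 + E{\left(-449 \right)}\right)} = - \frac{153568}{\left(\left(593 - 43 + 229\right) + 172340\right) \left(-144619 - 152\right)} = - \frac{153568}{\left(779 + 172340\right) \left(-144771\right)} = - \frac{153568}{173119 \left(-144771\right)} = - \frac{153568}{-25062610749} = \left(-153568\right) \left(- \frac{1}{25062610749}\right) = \frac{153568}{25062610749}$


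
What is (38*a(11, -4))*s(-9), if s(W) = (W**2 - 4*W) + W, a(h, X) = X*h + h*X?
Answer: -361152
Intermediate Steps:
a(h, X) = 2*X*h (a(h, X) = X*h + X*h = 2*X*h)
s(W) = W**2 - 3*W
(38*a(11, -4))*s(-9) = (38*(2*(-4)*11))*(-9*(-3 - 9)) = (38*(-88))*(-9*(-12)) = -3344*108 = -361152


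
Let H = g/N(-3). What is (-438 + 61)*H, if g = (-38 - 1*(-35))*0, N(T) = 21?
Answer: 0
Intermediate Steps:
g = 0 (g = (-38 + 35)*0 = -3*0 = 0)
H = 0 (H = 0/21 = 0*(1/21) = 0)
(-438 + 61)*H = (-438 + 61)*0 = -377*0 = 0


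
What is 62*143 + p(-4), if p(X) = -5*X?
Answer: 8886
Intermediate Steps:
62*143 + p(-4) = 62*143 - 5*(-4) = 8866 + 20 = 8886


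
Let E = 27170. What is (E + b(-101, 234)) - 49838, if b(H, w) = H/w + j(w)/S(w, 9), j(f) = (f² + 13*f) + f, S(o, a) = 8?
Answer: -3606977/234 ≈ -15414.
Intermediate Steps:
j(f) = f² + 14*f
b(H, w) = H/w + w*(14 + w)/8 (b(H, w) = H/w + (w*(14 + w))/8 = H/w + (w*(14 + w))*(⅛) = H/w + w*(14 + w)/8)
(E + b(-101, 234)) - 49838 = (27170 + (-101 + (⅛)*234²*(14 + 234))/234) - 49838 = (27170 + (-101 + (⅛)*54756*248)/234) - 49838 = (27170 + (-101 + 1697436)/234) - 49838 = (27170 + (1/234)*1697335) - 49838 = (27170 + 1697335/234) - 49838 = 8055115/234 - 49838 = -3606977/234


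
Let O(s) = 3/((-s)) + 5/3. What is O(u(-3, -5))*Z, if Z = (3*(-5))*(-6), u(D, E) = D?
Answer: 240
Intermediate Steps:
O(s) = 5/3 - 3/s (O(s) = 3*(-1/s) + 5*(⅓) = -3/s + 5/3 = 5/3 - 3/s)
Z = 90 (Z = -15*(-6) = 90)
O(u(-3, -5))*Z = (5/3 - 3/(-3))*90 = (5/3 - 3*(-⅓))*90 = (5/3 + 1)*90 = (8/3)*90 = 240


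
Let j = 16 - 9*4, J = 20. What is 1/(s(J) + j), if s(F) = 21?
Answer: 1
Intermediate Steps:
j = -20 (j = 16 - 36 = -20)
1/(s(J) + j) = 1/(21 - 20) = 1/1 = 1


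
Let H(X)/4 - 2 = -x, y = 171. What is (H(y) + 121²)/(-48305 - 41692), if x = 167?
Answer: -13981/89997 ≈ -0.15535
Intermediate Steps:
H(X) = -660 (H(X) = 8 + 4*(-1*167) = 8 + 4*(-167) = 8 - 668 = -660)
(H(y) + 121²)/(-48305 - 41692) = (-660 + 121²)/(-48305 - 41692) = (-660 + 14641)/(-89997) = 13981*(-1/89997) = -13981/89997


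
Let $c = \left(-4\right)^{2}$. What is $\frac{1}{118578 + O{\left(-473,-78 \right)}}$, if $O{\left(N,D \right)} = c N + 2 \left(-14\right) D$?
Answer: $\frac{1}{113194} \approx 8.8344 \cdot 10^{-6}$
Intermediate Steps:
$c = 16$
$O{\left(N,D \right)} = - 28 D + 16 N$ ($O{\left(N,D \right)} = 16 N + 2 \left(-14\right) D = 16 N - 28 D = - 28 D + 16 N$)
$\frac{1}{118578 + O{\left(-473,-78 \right)}} = \frac{1}{118578 + \left(\left(-28\right) \left(-78\right) + 16 \left(-473\right)\right)} = \frac{1}{118578 + \left(2184 - 7568\right)} = \frac{1}{118578 - 5384} = \frac{1}{113194}$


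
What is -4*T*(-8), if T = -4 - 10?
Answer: -448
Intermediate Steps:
T = -14
-4*T*(-8) = -4*(-14)*(-8) = 56*(-8) = -448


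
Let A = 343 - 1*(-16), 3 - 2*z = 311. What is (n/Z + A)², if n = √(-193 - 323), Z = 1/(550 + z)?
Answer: -80788175 + 568656*I*√129 ≈ -8.0788e+7 + 6.4587e+6*I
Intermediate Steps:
z = -154 (z = 3/2 - ½*311 = 3/2 - 311/2 = -154)
Z = 1/396 (Z = 1/(550 - 154) = 1/396 ≈ 0.0025253)
n = 2*I*√129 (n = √(-516) = 2*I*√129 ≈ 22.716*I)
A = 359 (A = 343 + 16 = 359)
(n/Z + A)² = ((2*I*√129)/(1/396) + 359)² = ((2*I*√129)*396 + 359)² = (792*I*√129 + 359)² = (359 + 792*I*√129)²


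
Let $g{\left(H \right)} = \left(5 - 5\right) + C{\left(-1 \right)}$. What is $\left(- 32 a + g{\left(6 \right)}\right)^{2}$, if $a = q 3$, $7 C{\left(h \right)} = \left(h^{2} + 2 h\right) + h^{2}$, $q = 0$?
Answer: $0$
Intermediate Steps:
$C{\left(h \right)} = \frac{2 h}{7} + \frac{2 h^{2}}{7}$ ($C{\left(h \right)} = \frac{\left(h^{2} + 2 h\right) + h^{2}}{7} = \frac{2 h + 2 h^{2}}{7} = \frac{2 h}{7} + \frac{2 h^{2}}{7}$)
$a = 0$ ($a = 0 \cdot 3 = 0$)
$g{\left(H \right)} = 0$ ($g{\left(H \right)} = \left(5 - 5\right) + \frac{2}{7} \left(-1\right) \left(1 - 1\right) = 0 + \frac{2}{7} \left(-1\right) 0 = 0 + 0 = 0$)
$\left(- 32 a + g{\left(6 \right)}\right)^{2} = \left(\left(-32\right) 0 + 0\right)^{2} = \left(0 + 0\right)^{2} = 0^{2} = 0$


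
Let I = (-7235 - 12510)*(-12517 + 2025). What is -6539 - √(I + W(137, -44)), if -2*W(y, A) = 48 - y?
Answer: -6539 - √828658338/2 ≈ -20932.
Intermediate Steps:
I = 207164540 (I = -19745*(-10492) = 207164540)
W(y, A) = -24 + y/2 (W(y, A) = -(48 - y)/2 = -24 + y/2)
-6539 - √(I + W(137, -44)) = -6539 - √(207164540 + (-24 + (½)*137)) = -6539 - √(207164540 + (-24 + 137/2)) = -6539 - √(207164540 + 89/2) = -6539 - √(414329169/2) = -6539 - √828658338/2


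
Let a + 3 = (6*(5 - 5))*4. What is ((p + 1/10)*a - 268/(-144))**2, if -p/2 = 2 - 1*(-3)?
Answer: 32273761/32400 ≈ 996.10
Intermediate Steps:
p = -10 (p = -2*(2 - 1*(-3)) = -2*(2 + 3) = -2*5 = -10)
a = -3 (a = -3 + (6*(5 - 5))*4 = -3 + (6*0)*4 = -3 + 0*4 = -3 + 0 = -3)
((p + 1/10)*a - 268/(-144))**2 = ((-10 + 1/10)*(-3) - 268/(-144))**2 = ((-10 + 1/10)*(-3) - 268*(-1/144))**2 = (-99/10*(-3) + 67/36)**2 = (297/10 + 67/36)**2 = (5681/180)**2 = 32273761/32400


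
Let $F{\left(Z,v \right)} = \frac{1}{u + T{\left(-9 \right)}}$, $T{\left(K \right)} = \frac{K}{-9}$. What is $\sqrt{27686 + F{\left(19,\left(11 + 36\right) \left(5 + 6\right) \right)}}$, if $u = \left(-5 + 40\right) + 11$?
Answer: $\frac{\sqrt{61158421}}{47} \approx 166.39$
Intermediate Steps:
$u = 46$ ($u = 35 + 11 = 46$)
$T{\left(K \right)} = - \frac{K}{9}$ ($T{\left(K \right)} = K \left(- \frac{1}{9}\right) = - \frac{K}{9}$)
$F{\left(Z,v \right)} = \frac{1}{47}$ ($F{\left(Z,v \right)} = \frac{1}{46 - -1} = \frac{1}{46 + 1} = \frac{1}{47}$)
$\sqrt{27686 + F{\left(19,\left(11 + 36\right) \left(5 + 6\right) \right)}} = \sqrt{27686 + \frac{1}{47}} = \sqrt{\frac{1301243}{47}} = \frac{\sqrt{61158421}}{47}$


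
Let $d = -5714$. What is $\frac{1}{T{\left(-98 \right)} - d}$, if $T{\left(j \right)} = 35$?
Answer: $\frac{1}{5749} \approx 0.00017394$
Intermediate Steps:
$\frac{1}{T{\left(-98 \right)} - d} = \frac{1}{35 - -5714} = \frac{1}{35 + 5714} = \frac{1}{5749}$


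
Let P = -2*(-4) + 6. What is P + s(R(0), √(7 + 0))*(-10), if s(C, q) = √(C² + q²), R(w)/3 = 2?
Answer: 14 - 10*√43 ≈ -51.574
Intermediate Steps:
R(w) = 6 (R(w) = 3*2 = 6)
P = 14 (P = 8 + 6 = 14)
P + s(R(0), √(7 + 0))*(-10) = 14 + √(6² + (√(7 + 0))²)*(-10) = 14 + √(36 + (√7)²)*(-10) = 14 + √(36 + 7)*(-10) = 14 + √43*(-10) = 14 - 10*√43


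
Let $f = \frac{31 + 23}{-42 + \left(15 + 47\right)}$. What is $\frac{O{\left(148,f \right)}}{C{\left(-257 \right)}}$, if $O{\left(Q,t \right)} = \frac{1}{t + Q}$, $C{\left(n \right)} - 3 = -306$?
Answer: $- \frac{10}{456621} \approx -2.19 \cdot 10^{-5}$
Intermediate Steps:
$C{\left(n \right)} = -303$ ($C{\left(n \right)} = 3 - 306 = -303$)
$f = \frac{27}{10}$ ($f = \frac{54}{-42 + 62} = \frac{54}{20} = 54 \cdot \frac{1}{20} = \frac{27}{10} \approx 2.7$)
$O{\left(Q,t \right)} = \frac{1}{Q + t}$
$\frac{O{\left(148,f \right)}}{C{\left(-257 \right)}} = \frac{1}{\left(148 + \frac{27}{10}\right) \left(-303\right)} = \frac{1}{\frac{1507}{10}} \left(- \frac{1}{303}\right) = \frac{10}{1507} \left(- \frac{1}{303}\right) = - \frac{10}{456621}$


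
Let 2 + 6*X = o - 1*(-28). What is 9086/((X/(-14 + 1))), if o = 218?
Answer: -177177/61 ≈ -2904.5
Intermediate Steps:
X = 122/3 (X = -1/3 + (218 - 1*(-28))/6 = -1/3 + (218 + 28)/6 = -1/3 + (1/6)*246 = -1/3 + 41 = 122/3 ≈ 40.667)
9086/((X/(-14 + 1))) = 9086/((122/(3*(-14 + 1)))) = 9086/(((122/3)/(-13))) = 9086/(((122/3)*(-1/13))) = 9086/(-122/39) = 9086*(-39/122) = -177177/61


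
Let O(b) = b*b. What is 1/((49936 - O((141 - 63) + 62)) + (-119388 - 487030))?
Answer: -1/576082 ≈ -1.7359e-6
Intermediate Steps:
O(b) = b**2
1/((49936 - O((141 - 63) + 62)) + (-119388 - 487030)) = 1/((49936 - ((141 - 63) + 62)**2) + (-119388 - 487030)) = 1/((49936 - (78 + 62)**2) - 606418) = 1/((49936 - 1*140**2) - 606418) = 1/((49936 - 1*19600) - 606418) = 1/((49936 - 19600) - 606418) = 1/(30336 - 606418) = 1/(-576082) = -1/576082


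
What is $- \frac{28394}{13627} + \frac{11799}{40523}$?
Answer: $- \frac{989825089}{552206921} \approx -1.7925$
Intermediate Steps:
$- \frac{28394}{13627} + \frac{11799}{40523} = - \frac{989825089}{552206921}$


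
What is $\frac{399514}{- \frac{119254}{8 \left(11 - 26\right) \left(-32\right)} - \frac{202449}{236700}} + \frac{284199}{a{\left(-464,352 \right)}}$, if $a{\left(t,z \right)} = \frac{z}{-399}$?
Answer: $- \frac{862837232560251}{2578206752} \approx -3.3467 \cdot 10^{5}$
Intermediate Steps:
$a{\left(t,z \right)} = - \frac{z}{399}$ ($a{\left(t,z \right)} = z \left(- \frac{1}{399}\right) = - \frac{z}{399}$)
$\frac{399514}{- \frac{119254}{8 \left(11 - 26\right) \left(-32\right)} - \frac{202449}{236700}} + \frac{284199}{a{\left(-464,352 \right)}} = \frac{399514}{- \frac{119254}{8 \left(11 - 26\right) \left(-32\right)} - \frac{202449}{236700}} + \frac{284199}{\left(- \frac{1}{399}\right) 352} = \frac{399514}{- \frac{119254}{8 \left(11 - 26\right) \left(-32\right)} - \frac{67483}{78900}} + \frac{284199}{- \frac{352}{399}} = \frac{399514}{- \frac{119254}{8 \left(-15\right) \left(-32\right)} - \frac{67483}{78900}} + 284199 \left(- \frac{399}{352}\right) = \frac{399514}{- \frac{119254}{\left(-120\right) \left(-32\right)} - \frac{67483}{78900}} - \frac{113395401}{352} = \frac{399514}{- \frac{119254}{3840} - \frac{67483}{78900}} - \frac{113395401}{352} = \frac{399514}{\left(-119254\right) \frac{1}{3840} - \frac{67483}{78900}} - \frac{113395401}{352} = \frac{399514}{- \frac{59627}{1920} - \frac{67483}{78900}} - \frac{113395401}{352} = \frac{399514}{- \frac{80568961}{2524800}} - \frac{113395401}{352} = 399514 \left(- \frac{2524800}{80568961}\right) - \frac{113395401}{352} = - \frac{1008692947200}{80568961} - \frac{113395401}{352} = - \frac{862837232560251}{2578206752}$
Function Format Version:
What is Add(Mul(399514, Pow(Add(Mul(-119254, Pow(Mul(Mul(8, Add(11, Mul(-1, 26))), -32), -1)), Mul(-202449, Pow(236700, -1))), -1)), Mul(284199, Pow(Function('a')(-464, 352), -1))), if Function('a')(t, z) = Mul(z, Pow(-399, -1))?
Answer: Rational(-862837232560251, 2578206752) ≈ -3.3467e+5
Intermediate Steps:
Function('a')(t, z) = Mul(Rational(-1, 399), z) (Function('a')(t, z) = Mul(z, Rational(-1, 399)) = Mul(Rational(-1, 399), z))
Add(Mul(399514, Pow(Add(Mul(-119254, Pow(Mul(Mul(8, Add(11, Mul(-1, 26))), -32), -1)), Mul(-202449, Pow(236700, -1))), -1)), Mul(284199, Pow(Function('a')(-464, 352), -1))) = Add(Mul(399514, Pow(Add(Mul(-119254, Pow(Mul(Mul(8, Add(11, Mul(-1, 26))), -32), -1)), Mul(-202449, Pow(236700, -1))), -1)), Mul(284199, Pow(Mul(Rational(-1, 399), 352), -1))) = Add(Mul(399514, Pow(Add(Mul(-119254, Pow(Mul(Mul(8, Add(11, -26)), -32), -1)), Mul(-202449, Rational(1, 236700))), -1)), Mul(284199, Pow(Rational(-352, 399), -1))) = Add(Mul(399514, Pow(Add(Mul(-119254, Pow(Mul(Mul(8, -15), -32), -1)), Rational(-67483, 78900)), -1)), Mul(284199, Rational(-399, 352))) = Add(Mul(399514, Pow(Add(Mul(-119254, Pow(Mul(-120, -32), -1)), Rational(-67483, 78900)), -1)), Rational(-113395401, 352)) = Add(Mul(399514, Pow(Add(Mul(-119254, Pow(3840, -1)), Rational(-67483, 78900)), -1)), Rational(-113395401, 352)) = Add(Mul(399514, Pow(Add(Mul(-119254, Rational(1, 3840)), Rational(-67483, 78900)), -1)), Rational(-113395401, 352)) = Add(Mul(399514, Pow(Add(Rational(-59627, 1920), Rational(-67483, 78900)), -1)), Rational(-113395401, 352)) = Add(Mul(399514, Pow(Rational(-80568961, 2524800), -1)), Rational(-113395401, 352)) = Add(Mul(399514, Rational(-2524800, 80568961)), Rational(-113395401, 352)) = Add(Rational(-1008692947200, 80568961), Rational(-113395401, 352)) = Rational(-862837232560251, 2578206752)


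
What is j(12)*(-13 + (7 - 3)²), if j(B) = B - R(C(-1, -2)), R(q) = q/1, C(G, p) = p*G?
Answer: 30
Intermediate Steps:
C(G, p) = G*p
R(q) = q (R(q) = q*1 = q)
j(B) = -2 + B (j(B) = B - (-1)*(-2) = B - 1*2 = B - 2 = -2 + B)
j(12)*(-13 + (7 - 3)²) = (-2 + 12)*(-13 + (7 - 3)²) = 10*(-13 + 4²) = 10*(-13 + 16) = 10*3 = 30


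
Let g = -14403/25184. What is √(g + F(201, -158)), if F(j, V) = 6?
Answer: 3*√23907486/6296 ≈ 2.3298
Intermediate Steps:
g = -14403/25184 (g = -14403*1/25184 = -14403/25184 ≈ -0.57191)
√(g + F(201, -158)) = √(-14403/25184 + 6) = √(136701/25184) = 3*√23907486/6296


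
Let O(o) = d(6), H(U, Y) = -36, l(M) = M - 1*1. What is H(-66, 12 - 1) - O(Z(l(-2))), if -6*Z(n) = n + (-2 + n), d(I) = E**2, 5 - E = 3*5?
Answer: -136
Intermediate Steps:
l(M) = -1 + M (l(M) = M - 1 = -1 + M)
E = -10 (E = 5 - 3*5 = 5 - 1*15 = 5 - 15 = -10)
d(I) = 100 (d(I) = (-10)**2 = 100)
Z(n) = 1/3 - n/3 (Z(n) = -(n + (-2 + n))/6 = -(-2 + 2*n)/6 = 1/3 - n/3)
O(o) = 100
H(-66, 12 - 1) - O(Z(l(-2))) = -36 - 1*100 = -36 - 100 = -136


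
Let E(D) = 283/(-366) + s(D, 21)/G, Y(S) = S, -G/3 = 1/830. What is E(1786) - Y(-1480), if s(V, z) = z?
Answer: -1585063/366 ≈ -4330.8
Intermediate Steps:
G = -3/830 ≈ -0.0036145
E(D) = -2126743/366 (E(D) = 283/(-366) + 21/(-3/830) = 283*(-1/366) + 21*(-830/3) = -283/366 - 5810 = -2126743/366)
E(1786) - Y(-1480) = -2126743/366 - 1*(-1480) = -2126743/366 + 1480 = -1585063/366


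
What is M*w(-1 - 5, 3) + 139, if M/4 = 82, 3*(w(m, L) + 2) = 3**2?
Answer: 467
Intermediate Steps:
w(m, L) = 1 (w(m, L) = -2 + (1/3)*3**2 = -2 + (1/3)*9 = -2 + 3 = 1)
M = 328 (M = 4*82 = 328)
M*w(-1 - 5, 3) + 139 = 328*1 + 139 = 328 + 139 = 467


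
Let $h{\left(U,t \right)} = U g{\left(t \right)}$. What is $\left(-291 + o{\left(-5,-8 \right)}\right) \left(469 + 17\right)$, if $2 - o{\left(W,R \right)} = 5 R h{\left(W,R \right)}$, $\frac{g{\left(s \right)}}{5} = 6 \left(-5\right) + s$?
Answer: $18327546$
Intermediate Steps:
$g{\left(s \right)} = -150 + 5 s$ ($g{\left(s \right)} = 5 \left(6 \left(-5\right) + s\right) = 5 \left(-30 + s\right) = -150 + 5 s$)
$h{\left(U,t \right)} = U \left(-150 + 5 t\right)$
$o{\left(W,R \right)} = 2 - 25 R W \left(-30 + R\right)$ ($o{\left(W,R \right)} = 2 - 5 R 5 W \left(-30 + R\right) = 2 - 25 R W \left(-30 + R\right)$)
$\left(-291 + o{\left(-5,-8 \right)}\right) \left(469 + 17\right) = \left(-291 - \left(-2 - - 1000 \left(-30 - 8\right)\right)\right) \left(469 + 17\right) = \left(-291 - \left(-2 - \left(-1000\right) \left(-38\right)\right)\right) 486 = \left(-291 + \left(2 + 38000\right)\right) 486 = \left(-291 + 38002\right) 486 = 37711 \cdot 486 = 18327546$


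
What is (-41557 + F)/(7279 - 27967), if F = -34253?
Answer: 12635/3448 ≈ 3.6644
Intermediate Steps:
(-41557 + F)/(7279 - 27967) = (-41557 - 34253)/(7279 - 27967) = -75810/(-20688) = -75810*(-1/20688) = 12635/3448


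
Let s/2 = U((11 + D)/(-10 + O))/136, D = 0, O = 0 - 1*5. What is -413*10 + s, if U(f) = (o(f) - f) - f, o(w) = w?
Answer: -4212589/1020 ≈ -4130.0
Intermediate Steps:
O = -5 (O = 0 - 5 = -5)
U(f) = -f (U(f) = (f - f) - f = 0 - f = -f)
s = 11/1020 (s = 2*(-(11 + 0)/(-10 - 5)/136) = 2*(-11/(-15)*(1/136)) = 2*(-11*(-1)/15*(1/136)) = 2*(-1*(-11/15)*(1/136)) = 2*((11/15)*(1/136)) = 2*(11/2040) = 11/1020 ≈ 0.010784)
-413*10 + s = -413*10 + 11/1020 = -4130 + 11/1020 = -4212589/1020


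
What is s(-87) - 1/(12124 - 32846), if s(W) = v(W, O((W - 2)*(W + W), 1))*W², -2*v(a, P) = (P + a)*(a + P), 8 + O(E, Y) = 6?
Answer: -310591950844/10361 ≈ -2.9977e+7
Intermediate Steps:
O(E, Y) = -2 (O(E, Y) = -8 + 6 = -2)
v(a, P) = -(P + a)²/2 (v(a, P) = -(P + a)*(a + P)/2 = -(P + a)*(P + a)/2 = -(P + a)²/2)
s(W) = -W²*(-2 + W)²/2 (s(W) = (-(-2 + W)²/2)*W² = -W²*(-2 + W)²/2)
s(-87) - 1/(12124 - 32846) = -½*(-87)²*(-2 - 87)² - 1/(12124 - 32846) = -½*7569*(-89)² - 1/(-20722) = -½*7569*7921 - 1*(-1/20722) = -59954049/2 + 1/20722 = -310591950844/10361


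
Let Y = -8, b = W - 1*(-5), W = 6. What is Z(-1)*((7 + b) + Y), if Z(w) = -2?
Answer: -20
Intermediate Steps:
b = 11 (b = 6 - 1*(-5) = 6 + 5 = 11)
Z(-1)*((7 + b) + Y) = -2*((7 + 11) - 8) = -2*(18 - 8) = -2*10 = -20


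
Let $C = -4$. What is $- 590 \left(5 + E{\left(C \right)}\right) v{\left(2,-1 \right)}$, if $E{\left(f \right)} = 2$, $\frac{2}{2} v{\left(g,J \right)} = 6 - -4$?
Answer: $-41300$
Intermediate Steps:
$v{\left(g,J \right)} = 10$ ($v{\left(g,J \right)} = 6 - -4 = 6 + 4 = 10$)
$- 590 \left(5 + E{\left(C \right)}\right) v{\left(2,-1 \right)} = - 590 \left(5 + 2\right) 10 = - 590 \cdot 7 \cdot 10 = \left(-590\right) 70 = -41300$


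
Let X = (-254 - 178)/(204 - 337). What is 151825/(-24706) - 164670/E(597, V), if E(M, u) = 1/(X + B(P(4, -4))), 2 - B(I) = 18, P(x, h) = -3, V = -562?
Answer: 6899879393195/3285898 ≈ 2.0998e+6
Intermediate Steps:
B(I) = -16 (B(I) = 2 - 1*18 = 2 - 18 = -16)
X = 432/133 (X = -432/(-133) = -432*(-1/133) = 432/133 ≈ 3.2481)
E(M, u) = -133/1696 (E(M, u) = 1/(432/133 - 16) = 1/(-1696/133) = -133/1696)
151825/(-24706) - 164670/E(597, V) = 151825/(-24706) - 164670/(-133/1696) = 151825*(-1/24706) - 164670*(-1696/133) = -151825/24706 + 279280320/133 = 6899879393195/3285898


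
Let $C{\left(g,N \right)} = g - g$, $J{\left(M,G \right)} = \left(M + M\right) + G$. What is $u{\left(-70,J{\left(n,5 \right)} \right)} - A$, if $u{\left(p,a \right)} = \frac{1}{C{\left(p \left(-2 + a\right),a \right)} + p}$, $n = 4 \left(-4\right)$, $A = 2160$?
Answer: $- \frac{151201}{70} \approx -2160.0$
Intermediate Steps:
$n = -16$
$J{\left(M,G \right)} = G + 2 M$ ($J{\left(M,G \right)} = 2 M + G = G + 2 M$)
$C{\left(g,N \right)} = 0$
$u{\left(p,a \right)} = \frac{1}{p}$ ($u{\left(p,a \right)} = \frac{1}{0 + p} = \frac{1}{p}$)
$u{\left(-70,J{\left(n,5 \right)} \right)} - A = \frac{1}{-70} - 2160 = - \frac{1}{70} - 2160 = - \frac{151201}{70}$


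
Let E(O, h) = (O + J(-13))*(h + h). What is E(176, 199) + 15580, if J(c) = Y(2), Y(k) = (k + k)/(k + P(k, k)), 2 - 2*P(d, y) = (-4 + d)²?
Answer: 87220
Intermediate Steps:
P(d, y) = 1 - (-4 + d)²/2
Y(k) = 2*k/(1 + k - (-4 + k)²/2) (Y(k) = (k + k)/(k + (1 - (-4 + k)²/2)) = (2*k)/(1 + k - (-4 + k)²/2) = 2*k/(1 + k - (-4 + k)²/2))
J(c) = 4 (J(c) = 4*2/(2 - (-4 + 2)² + 2*2) = 4*2/(2 - 1*(-2)² + 4) = 4*2/(2 - 1*4 + 4) = 4*2/(2 - 4 + 4) = 4*2/2 = 4*2*(½) = 4)
E(O, h) = 2*h*(4 + O) (E(O, h) = (O + 4)*(h + h) = (4 + O)*(2*h) = 2*h*(4 + O))
E(176, 199) + 15580 = 2*199*(4 + 176) + 15580 = 2*199*180 + 15580 = 71640 + 15580 = 87220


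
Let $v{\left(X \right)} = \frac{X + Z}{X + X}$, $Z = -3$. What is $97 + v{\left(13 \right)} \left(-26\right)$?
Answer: $87$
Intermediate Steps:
$v{\left(X \right)} = \frac{-3 + X}{2 X}$ ($v{\left(X \right)} = \frac{X - 3}{X + X} = \frac{-3 + X}{2 X}$)
$97 + v{\left(13 \right)} \left(-26\right) = 97 + \frac{-3 + 13}{2 \cdot 13} \left(-26\right) = 97 + \frac{1}{2} \cdot \frac{1}{13} \cdot 10 \left(-26\right) = 97 + \frac{5}{13} \left(-26\right) = 97 - 10 = 87$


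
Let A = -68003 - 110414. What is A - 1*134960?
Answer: -313377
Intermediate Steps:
A = -178417
A - 1*134960 = -178417 - 1*134960 = -178417 - 134960 = -313377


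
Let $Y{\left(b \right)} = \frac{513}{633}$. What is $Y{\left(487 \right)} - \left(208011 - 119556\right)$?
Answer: $- \frac{18663834}{211} \approx -88454.0$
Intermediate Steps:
$Y{\left(b \right)} = \frac{171}{211}$ ($Y{\left(b \right)} = 513 \cdot \frac{1}{633} = \frac{171}{211}$)
$Y{\left(487 \right)} - \left(208011 - 119556\right) = \frac{171}{211} - \left(208011 - 119556\right) = \frac{171}{211} - 88455 = - \frac{18663834}{211}$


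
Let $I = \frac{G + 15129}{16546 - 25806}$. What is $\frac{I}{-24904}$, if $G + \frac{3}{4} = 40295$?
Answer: $\frac{221693}{922444160} \approx 0.00024033$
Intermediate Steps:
$G = \frac{161177}{4}$ ($G = - \frac{3}{4} + 40295 = \frac{161177}{4} \approx 40294.0$)
$I = - \frac{221693}{37040}$ ($I = \frac{\frac{161177}{4} + 15129}{16546 - 25806} = \frac{221693}{4 \left(-9260\right)} = \frac{221693}{4} \left(- \frac{1}{9260}\right) = - \frac{221693}{37040} \approx -5.9852$)
$\frac{I}{-24904} = - \frac{221693}{37040 \left(-24904\right)} = \left(- \frac{221693}{37040}\right) \left(- \frac{1}{24904}\right) = \frac{221693}{922444160}$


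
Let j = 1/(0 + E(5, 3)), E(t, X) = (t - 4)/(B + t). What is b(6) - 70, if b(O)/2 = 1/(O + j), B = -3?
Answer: -279/4 ≈ -69.750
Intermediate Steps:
E(t, X) = (-4 + t)/(-3 + t) (E(t, X) = (t - 4)/(-3 + t) = (-4 + t)/(-3 + t))
j = 2 (j = 1/(0 + (-4 + 5)/(-3 + 5)) = 1/(0 + 1/2) = 1/(0 + (½)*1) = 1/(0 + ½) = 1/(½) = 2)
b(O) = 2/(2 + O) (b(O) = 2/(O + 2) = 2/(2 + O))
b(6) - 70 = 2/(2 + 6) - 70 = 2/8 - 70 = 2*(⅛) - 70 = ¼ - 70 = -279/4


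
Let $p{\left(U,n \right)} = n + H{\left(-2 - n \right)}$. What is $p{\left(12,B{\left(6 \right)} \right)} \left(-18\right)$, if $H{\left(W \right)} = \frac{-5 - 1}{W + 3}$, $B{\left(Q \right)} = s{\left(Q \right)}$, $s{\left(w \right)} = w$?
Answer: $- \frac{648}{5} \approx -129.6$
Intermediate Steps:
$B{\left(Q \right)} = Q$
$H{\left(W \right)} = - \frac{6}{3 + W}$
$p{\left(U,n \right)} = n - \frac{6}{1 - n}$ ($p{\left(U,n \right)} = n - \frac{6}{3 - \left(2 + n\right)} = n - \frac{6}{1 - n}$)
$p{\left(12,B{\left(6 \right)} \right)} \left(-18\right) = \frac{6 + 6 \left(-1 + 6\right)}{-1 + 6} \left(-18\right) = \frac{6 + 6 \cdot 5}{5} \left(-18\right) = \frac{6 + 30}{5} \left(-18\right) = \frac{1}{5} \cdot 36 \left(-18\right) = \frac{36}{5} \left(-18\right) = - \frac{648}{5}$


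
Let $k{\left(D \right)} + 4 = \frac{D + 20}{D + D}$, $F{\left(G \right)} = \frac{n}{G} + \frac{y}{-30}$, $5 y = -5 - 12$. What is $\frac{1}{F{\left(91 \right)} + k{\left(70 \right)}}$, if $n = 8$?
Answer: $- \frac{975}{3077} \approx -0.31687$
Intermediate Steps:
$y = - \frac{17}{5}$ ($y = \frac{-5 - 12}{5} = \frac{1}{5} \left(-17\right) = - \frac{17}{5} \approx -3.4$)
$F{\left(G \right)} = \frac{17}{150} + \frac{8}{G}$ ($F{\left(G \right)} = \frac{8}{G} - \frac{17}{5 \left(-30\right)} = \frac{8}{G} - - \frac{17}{150} = \frac{8}{G} + \frac{17}{150} = \frac{17}{150} + \frac{8}{G}$)
$k{\left(D \right)} = -4 + \frac{20 + D}{2 D}$ ($k{\left(D \right)} = -4 + \frac{D + 20}{D + D} = -4 + \frac{20 + D}{2 D}$)
$\frac{1}{F{\left(91 \right)} + k{\left(70 \right)}} = \frac{1}{\left(\frac{17}{150} + \frac{8}{91}\right) - \left(\frac{7}{2} - \frac{10}{70}\right)} = \frac{1}{\left(\frac{17}{150} + 8 \cdot \frac{1}{91}\right) + \left(- \frac{7}{2} + 10 \cdot \frac{1}{70}\right)} = \frac{1}{\left(\frac{17}{150} + \frac{8}{91}\right) + \left(- \frac{7}{2} + \frac{1}{7}\right)} = \frac{1}{\frac{2747}{13650} - \frac{47}{14}} = \frac{1}{- \frac{3077}{975}} = - \frac{975}{3077}$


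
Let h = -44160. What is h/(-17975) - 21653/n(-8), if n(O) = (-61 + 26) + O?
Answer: 78222311/154585 ≈ 506.01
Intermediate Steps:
n(O) = -35 + O
h/(-17975) - 21653/n(-8) = -44160/(-17975) - 21653/(-35 - 8) = -44160*(-1/17975) - 21653/(-43) = 8832/3595 - 21653*(-1/43) = 8832/3595 + 21653/43 = 78222311/154585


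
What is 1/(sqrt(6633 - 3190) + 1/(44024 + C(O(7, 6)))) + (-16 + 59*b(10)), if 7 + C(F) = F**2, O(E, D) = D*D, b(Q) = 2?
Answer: 721078964915819/7069401617266 + 2053267969*sqrt(3443)/7069401617266 ≈ 102.02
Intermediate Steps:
O(E, D) = D**2
C(F) = -7 + F**2
1/(sqrt(6633 - 3190) + 1/(44024 + C(O(7, 6)))) + (-16 + 59*b(10)) = 1/(sqrt(6633 - 3190) + 1/(44024 + (-7 + (6**2)**2))) + (-16 + 59*2) = 1/(sqrt(3443) + 1/(44024 + (-7 + 36**2))) + (-16 + 118) = 1/(sqrt(3443) + 1/(44024 + (-7 + 1296))) + 102 = 1/(sqrt(3443) + 1/(44024 + 1289)) + 102 = 1/(sqrt(3443) + 1/45313) + 102 = 1/(1/45313 + sqrt(3443)) + 102 = 102 + 1/(1/45313 + sqrt(3443))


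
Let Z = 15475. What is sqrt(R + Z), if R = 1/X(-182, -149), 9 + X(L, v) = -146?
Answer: 4*sqrt(23236670)/155 ≈ 124.40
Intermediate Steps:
X(L, v) = -155 (X(L, v) = -9 - 146 = -155)
R = -1/155 (R = 1/(-155) = -1/155 ≈ -0.0064516)
sqrt(R + Z) = sqrt(-1/155 + 15475) = sqrt(2398624/155) = 4*sqrt(23236670)/155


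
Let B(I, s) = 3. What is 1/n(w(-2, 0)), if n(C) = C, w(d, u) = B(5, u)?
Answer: 1/3 ≈ 0.33333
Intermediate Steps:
w(d, u) = 3
1/n(w(-2, 0)) = 1/3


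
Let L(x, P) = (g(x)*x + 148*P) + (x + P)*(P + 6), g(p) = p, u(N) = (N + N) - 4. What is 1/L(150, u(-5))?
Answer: 1/19340 ≈ 5.1706e-5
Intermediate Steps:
u(N) = -4 + 2*N (u(N) = 2*N - 4 = -4 + 2*N)
L(x, P) = x² + 148*P + (6 + P)*(P + x) (L(x, P) = (x*x + 148*P) + (x + P)*(P + 6) = (x² + 148*P) + (P + x)*(6 + P) = (x² + 148*P) + (6 + P)*(P + x) = x² + 148*P + (6 + P)*(P + x))
1/L(150, u(-5)) = 1/((-4 + 2*(-5))² + 150² + 6*150 + 154*(-4 + 2*(-5)) + (-4 + 2*(-5))*150) = 1/((-4 - 10)² + 22500 + 900 + 154*(-4 - 10) + (-4 - 10)*150) = 1/((-14)² + 22500 + 900 + 154*(-14) - 14*150) = 1/(196 + 22500 + 900 - 2156 - 2100) = 1/19340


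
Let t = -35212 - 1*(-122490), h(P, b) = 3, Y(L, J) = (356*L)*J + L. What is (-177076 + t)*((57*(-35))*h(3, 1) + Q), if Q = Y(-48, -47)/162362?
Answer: 43593942408318/81181 ≈ 5.3700e+8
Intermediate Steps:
Y(L, J) = L + 356*J*L (Y(L, J) = 356*J*L + L = L + 356*J*L)
Q = 401544/81181 (Q = -48*(1 + 356*(-47))/162362 = -48*(1 - 16732)*(1/162362) = -48*(-16731)*(1/162362) = 803088*(1/162362) = 401544/81181 ≈ 4.9463)
t = 87278 (t = -35212 + 122490 = 87278)
(-177076 + t)*((57*(-35))*h(3, 1) + Q) = (-177076 + 87278)*((57*(-35))*3 + 401544/81181) = -89798*(-1995*3 + 401544/81181) = -89798*(-5985 + 401544/81181) = -89798*(-485466741/81181) = 43593942408318/81181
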